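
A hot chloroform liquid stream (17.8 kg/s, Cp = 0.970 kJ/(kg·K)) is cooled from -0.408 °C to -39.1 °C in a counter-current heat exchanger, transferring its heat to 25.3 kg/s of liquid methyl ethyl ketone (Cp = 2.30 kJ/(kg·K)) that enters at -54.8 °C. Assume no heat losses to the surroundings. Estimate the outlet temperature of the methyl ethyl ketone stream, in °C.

T_c,out = -43.3 °C

Heat released by hot stream: Q = 17.8 × 0.970 × (-0.408 − -39.1) = 668.06 kJ/s
Energy balance on cold side (adiabatic exchanger): Q = ṁ_c·Cp_c·(T_c,out − T_c,in)
T_c,out = -54.8 + 668.06/(25.3 × 2.30) = -43.319 °C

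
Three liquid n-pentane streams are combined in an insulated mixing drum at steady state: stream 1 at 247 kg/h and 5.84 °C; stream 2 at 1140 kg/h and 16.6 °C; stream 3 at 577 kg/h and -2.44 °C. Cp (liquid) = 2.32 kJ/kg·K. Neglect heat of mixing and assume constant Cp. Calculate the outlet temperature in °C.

T_out = 9.65 °C

Energy balance with Q = 0: Σ ṁᵢCp,ᵢ(T_out − Tᵢ) = 0
T_out = Σ ṁᵢCp,ᵢTᵢ / Σ ṁᵢCp,ᵢ
      = 43984 / 4556.5 = 9.6531 °C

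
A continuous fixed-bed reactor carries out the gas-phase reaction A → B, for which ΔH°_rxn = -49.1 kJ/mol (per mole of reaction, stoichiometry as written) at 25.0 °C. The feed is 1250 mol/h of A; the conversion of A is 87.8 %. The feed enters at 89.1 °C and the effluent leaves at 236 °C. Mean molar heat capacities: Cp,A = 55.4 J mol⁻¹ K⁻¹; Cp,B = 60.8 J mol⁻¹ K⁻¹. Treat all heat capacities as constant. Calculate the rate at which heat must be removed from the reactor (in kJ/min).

Q_out = 708 kJ/min

Extent of reaction ξ = 0.878 × 1250 = 1097.5 mol/h
Reaction term: ξ·ΔH°_rxn = 1097.5 × -49.1 = -53887 kJ/h
Sensible, feed 89.1→25 °C: -4438.9 kJ/h
Outlet flows (mol/h): A 152.5, B 1097.5
Sensible, products 25→236 °C: 15862 kJ/h
Q = ΔH = -42464 kJ/h = -11.796 kW
Heat removed = 707.73 kJ/min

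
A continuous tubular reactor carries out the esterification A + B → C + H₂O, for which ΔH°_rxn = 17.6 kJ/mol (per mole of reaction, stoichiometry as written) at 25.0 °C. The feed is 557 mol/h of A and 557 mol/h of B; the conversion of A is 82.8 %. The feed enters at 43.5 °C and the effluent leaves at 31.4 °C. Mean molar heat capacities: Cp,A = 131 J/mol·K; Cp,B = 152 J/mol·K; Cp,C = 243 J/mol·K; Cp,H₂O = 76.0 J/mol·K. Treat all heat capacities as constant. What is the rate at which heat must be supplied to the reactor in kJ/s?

Extent of reaction ξ = 0.828 × 557 = 461.2 mol/h
Reaction term: ξ·ΔH°_rxn = 461.2 × 17.6 = 8117 kJ/h
Sensible, feed 43.5→25 °C: -2916.2 kJ/h
Outlet flows (mol/h): A 95.804, B 95.804, C 461.2, H₂O 461.2
Sensible, products 25→31.4 °C: 1115.1 kJ/h
Q = ΔH = 6316 kJ/h = 1.7544 kW
Heat supplied = 1.7544 kJ/s

Q_in = 1.75 kJ/s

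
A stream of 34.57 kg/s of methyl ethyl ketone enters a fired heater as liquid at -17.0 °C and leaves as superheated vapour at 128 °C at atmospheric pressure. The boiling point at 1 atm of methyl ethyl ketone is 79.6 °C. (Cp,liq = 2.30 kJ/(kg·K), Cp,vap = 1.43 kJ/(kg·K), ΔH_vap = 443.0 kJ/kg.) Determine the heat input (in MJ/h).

liquid -17.0→79.6 °C: 222.18 kJ/kg
vaporisation at 79.6 °C: 443 kJ/kg
vapour 79.6→128 °C: 69.212 kJ/kg
Δh = 222.18 + 443 + 69.212 = 734.39 kJ/kg
Q = ṁ·Δh = 34.57 kg/s × 734.39 kJ/kg = 25388 kJ/s
|Q| = 25388 kW = 91397 MJ/h

Q = 91400 MJ/h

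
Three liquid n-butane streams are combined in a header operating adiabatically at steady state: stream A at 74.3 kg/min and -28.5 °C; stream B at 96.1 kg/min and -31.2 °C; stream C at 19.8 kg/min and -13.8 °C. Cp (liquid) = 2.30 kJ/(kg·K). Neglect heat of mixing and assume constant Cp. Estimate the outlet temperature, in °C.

T_out = -28.3 °C

Energy balance with Q = 0: Σ ṁᵢCp,ᵢ(T_out − Tᵢ) = 0
Σ ṁᵢCp,ᵢTᵢ = 74.3×2.30×-28.5 + 96.1×2.30×-31.2 + 19.8×2.30×-13.8 = -12395
Σ ṁᵢCp,ᵢ = 74.3×2.30 + 96.1×2.30 + 19.8×2.30 = 437.46
T_out = -12395 / 437.46 = -28.334 °C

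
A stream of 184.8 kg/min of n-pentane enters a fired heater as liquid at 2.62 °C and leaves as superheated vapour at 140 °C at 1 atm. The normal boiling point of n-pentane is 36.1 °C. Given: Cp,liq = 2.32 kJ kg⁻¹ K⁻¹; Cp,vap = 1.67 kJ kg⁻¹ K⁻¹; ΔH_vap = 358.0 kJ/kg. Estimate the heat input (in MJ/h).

Q = 6750 MJ/h

liquid 2.62→36.1 °C: 77.674 kJ/kg
vaporisation at 36.1 °C: 358 kJ/kg
vapour 36.1→140 °C: 173.51 kJ/kg
Δh = 77.674 + 358 + 173.51 = 609.19 kJ/kg
Q = ṁ·Δh = 184.8 kg/min × 609.19 kJ/kg = 112580 kJ/min
|Q| = 1876.3 kW = 6754.7 MJ/h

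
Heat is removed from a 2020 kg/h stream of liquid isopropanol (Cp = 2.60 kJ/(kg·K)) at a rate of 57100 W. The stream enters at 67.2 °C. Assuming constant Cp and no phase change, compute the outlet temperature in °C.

T_out = 28.1 °C

Q = 57100 W = 205560 kJ/h
ΔT = Q/(ṁ·Cp) = 205560/(2020×2.60) = 39.139 K
T_out = 67.2 − 39.139 = 28.061 °C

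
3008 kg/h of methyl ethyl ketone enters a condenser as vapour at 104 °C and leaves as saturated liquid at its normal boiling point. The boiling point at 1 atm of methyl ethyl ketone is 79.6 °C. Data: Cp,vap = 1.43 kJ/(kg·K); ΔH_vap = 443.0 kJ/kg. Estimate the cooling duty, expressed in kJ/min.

vapour 104→79.6 °C: -34.892 kJ/kg
condensation at 79.6 °C: -443 kJ/kg
Δh = -34.892 + -443 = -477.89 kJ/kg
Q = ṁ·Δh = 3008 kg/h × -477.89 kJ/kg = -1.4375e+06 kJ/h
|Q| = 399.31 kW = 23958 kJ/min

Q_c = 24000 kJ/min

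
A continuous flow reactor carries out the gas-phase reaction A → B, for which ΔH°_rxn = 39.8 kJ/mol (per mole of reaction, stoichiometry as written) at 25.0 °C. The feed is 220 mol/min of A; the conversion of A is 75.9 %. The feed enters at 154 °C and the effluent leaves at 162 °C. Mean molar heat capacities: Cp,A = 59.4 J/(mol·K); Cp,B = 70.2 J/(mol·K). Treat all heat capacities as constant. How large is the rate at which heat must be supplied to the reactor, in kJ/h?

Q_in = 420000 kJ/h

Extent of reaction ξ = 0.759 × 220 = 166.98 mol/min
Reaction term: ξ·ΔH°_rxn = 166.98 × 39.8 = 6645.8 kJ/min
Sensible, feed 154→25 °C: -1685.8 kJ/min
Outlet flows (mol/min): A 53.02, B 166.98
Sensible, products 25→162 °C: 2037.4 kJ/min
Q = ΔH = 6997.4 kJ/min = 116.62 kW
Heat supplied = 419840 kJ/h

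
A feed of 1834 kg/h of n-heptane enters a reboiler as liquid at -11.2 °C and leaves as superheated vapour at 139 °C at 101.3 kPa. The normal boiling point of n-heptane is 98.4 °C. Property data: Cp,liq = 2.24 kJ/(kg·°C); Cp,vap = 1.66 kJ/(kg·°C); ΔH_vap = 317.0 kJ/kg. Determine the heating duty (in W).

Q = 321000 W

liquid -11.2→98.4 °C: 245.5 kJ/kg
vaporisation at 98.4 °C: 317 kJ/kg
vapour 98.4→139 °C: 67.396 kJ/kg
Δh = 245.5 + 317 + 67.396 = 629.9 kJ/kg
Q = ṁ·Δh = 1834 kg/h × 629.9 kJ/kg = 1.1552e+06 kJ/h
|Q| = 320.9 kW = 320900 W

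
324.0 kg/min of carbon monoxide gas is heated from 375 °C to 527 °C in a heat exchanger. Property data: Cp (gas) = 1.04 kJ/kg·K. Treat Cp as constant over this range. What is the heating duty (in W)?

Q = 854000 W

Q = ṁ·Cp·ΔT = 324.0 × 1.04 × (527 − 375) = 51218 kJ/min
Converting: 51218 / 60 s = 853.63 kW
Heating duty = 853630 W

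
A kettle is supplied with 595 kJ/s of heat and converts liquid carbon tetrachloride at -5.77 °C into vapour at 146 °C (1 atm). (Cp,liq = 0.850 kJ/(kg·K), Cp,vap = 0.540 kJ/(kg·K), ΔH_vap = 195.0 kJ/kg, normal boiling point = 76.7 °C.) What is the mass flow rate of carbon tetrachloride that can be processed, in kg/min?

ṁ = 118 kg/min

Δh = 0.850×(76.7−-5.77) + 195.0 + 0.540×(146−76.7) = 302.52 kJ/kg
Q = 595 kJ/s = 595 kJ/s = 35700 kJ/min
ṁ = Q/Δh = 35700 / 302.52 = 118.01 kg/min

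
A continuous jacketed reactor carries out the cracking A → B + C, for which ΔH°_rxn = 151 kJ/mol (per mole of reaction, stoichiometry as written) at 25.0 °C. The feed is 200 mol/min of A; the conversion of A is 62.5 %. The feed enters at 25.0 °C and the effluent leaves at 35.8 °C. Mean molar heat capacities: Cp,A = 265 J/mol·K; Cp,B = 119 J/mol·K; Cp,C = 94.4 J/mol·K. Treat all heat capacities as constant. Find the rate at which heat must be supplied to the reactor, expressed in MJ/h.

Q_in = 1160 MJ/h

Extent of reaction ξ = 0.625 × 200 = 125 mol/min
Reaction term: ξ·ΔH°_rxn = 125 × 151 = 18875 kJ/min
Sensible, feed 25.0→25 °C: 0 kJ/min
Outlet flows (mol/min): A 75, B 125, C 125
Sensible, products 25→35.8 °C: 502.74 kJ/min
Q = ΔH = 19378 kJ/min = 322.96 kW
Heat supplied = 1162.7 MJ/h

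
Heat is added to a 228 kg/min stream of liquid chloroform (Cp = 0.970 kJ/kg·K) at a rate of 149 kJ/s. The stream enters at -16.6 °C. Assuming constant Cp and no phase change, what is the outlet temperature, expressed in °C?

Q = 149 kJ/s = 8940 kJ/min
ΔT = Q/(ṁ·Cp) = 8940/(228×0.970) = 40.423 K
T_out = -16.6 + 40.423 = 23.823 °C

T_out = 23.8 °C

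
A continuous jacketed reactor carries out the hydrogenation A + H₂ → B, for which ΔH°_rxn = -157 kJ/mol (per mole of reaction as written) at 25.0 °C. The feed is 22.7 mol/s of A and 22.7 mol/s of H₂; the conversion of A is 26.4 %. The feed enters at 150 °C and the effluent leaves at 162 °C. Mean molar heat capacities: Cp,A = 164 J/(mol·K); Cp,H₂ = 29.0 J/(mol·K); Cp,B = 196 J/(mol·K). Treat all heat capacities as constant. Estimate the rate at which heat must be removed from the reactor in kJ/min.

Q_out = 53200 kJ/min

Extent of reaction ξ = 0.264 × 22.7 = 5.9928 mol/s
Reaction term: ξ·ΔH°_rxn = 5.9928 × -157 = -940.87 kJ/s
Sensible, feed 150→25 °C: -547.64 kJ/s
Outlet flows (mol/s): A 16.707, H₂ 16.707, B 5.9928
Sensible, products 25→162 °C: 602.67 kJ/s
Q = ΔH = -885.83 kJ/s = -885.83 kW
Heat removed = 53150 kJ/min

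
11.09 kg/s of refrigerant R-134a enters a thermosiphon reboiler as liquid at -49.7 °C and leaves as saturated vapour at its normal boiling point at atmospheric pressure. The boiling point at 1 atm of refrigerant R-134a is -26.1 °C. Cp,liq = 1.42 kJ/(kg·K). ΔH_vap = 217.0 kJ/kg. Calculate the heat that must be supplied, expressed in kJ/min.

Q = 167000 kJ/min

liquid -49.7→-26.1 °C: 33.512 kJ/kg
vaporisation at -26.1 °C: 217 kJ/kg
Δh = 33.512 + 217 = 250.51 kJ/kg
Q = ṁ·Δh = 11.09 kg/s × 250.51 kJ/kg = 2778.2 kJ/s
|Q| = 2778.2 kW = 166690 kJ/min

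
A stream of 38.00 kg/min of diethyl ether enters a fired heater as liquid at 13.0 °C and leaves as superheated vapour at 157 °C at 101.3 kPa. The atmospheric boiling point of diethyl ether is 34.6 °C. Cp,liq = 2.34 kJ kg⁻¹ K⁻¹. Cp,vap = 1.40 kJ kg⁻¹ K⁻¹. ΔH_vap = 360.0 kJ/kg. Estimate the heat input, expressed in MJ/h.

liquid 13.0→34.6 °C: 50.544 kJ/kg
vaporisation at 34.6 °C: 360 kJ/kg
vapour 34.6→157 °C: 171.36 kJ/kg
Δh = 50.544 + 360 + 171.36 = 581.9 kJ/kg
Q = ṁ·Δh = 38.00 kg/min × 581.9 kJ/kg = 22112 kJ/min
|Q| = 368.54 kW = 1326.7 MJ/h

Q = 1330 MJ/h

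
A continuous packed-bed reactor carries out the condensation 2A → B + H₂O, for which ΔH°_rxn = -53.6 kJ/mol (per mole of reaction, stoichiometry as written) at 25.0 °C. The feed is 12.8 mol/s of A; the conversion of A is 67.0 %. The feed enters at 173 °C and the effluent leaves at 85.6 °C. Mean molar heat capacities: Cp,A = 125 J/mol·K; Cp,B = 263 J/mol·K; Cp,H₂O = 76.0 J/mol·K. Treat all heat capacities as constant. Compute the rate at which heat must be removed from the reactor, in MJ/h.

Extent of reaction ξ = 0.670 × 12.8 / 2 = 4.288 mol/s
Reaction term: ξ·ΔH°_rxn = 4.288 × -53.6 = -229.84 kJ/s
Sensible, feed 173→25 °C: -236.8 kJ/s
Outlet flows (mol/s): A 4.224, B 4.288, H₂O 4.288
Sensible, products 25→85.6 °C: 120.09 kJ/s
Q = ΔH = -346.55 kJ/s = -346.55 kW
Heat removed = 1247.6 MJ/h

Q_out = 1250 MJ/h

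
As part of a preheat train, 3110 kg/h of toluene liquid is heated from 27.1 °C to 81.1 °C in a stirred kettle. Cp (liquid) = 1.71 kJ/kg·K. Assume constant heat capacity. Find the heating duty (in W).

Q = ṁ·Cp·ΔT = 3110 × 1.71 × (81.1 − 27.1) = 287180 kJ/h
Converting: 287180 / 3600 s = 79.771 kW
Heating duty = 79771 W

Q = 79800 W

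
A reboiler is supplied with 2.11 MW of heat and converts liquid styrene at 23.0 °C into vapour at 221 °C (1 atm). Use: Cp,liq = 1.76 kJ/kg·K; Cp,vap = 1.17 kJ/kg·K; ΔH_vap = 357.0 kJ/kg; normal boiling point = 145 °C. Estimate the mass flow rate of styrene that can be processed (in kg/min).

ṁ = 192 kg/min

Δh = 1.76×(145−23.0) + 357.0 + 1.17×(221−145) = 660.64 kJ/kg
Q = 2.11 MW = 2110 kJ/s = 126600 kJ/min
ṁ = Q/Δh = 126600 / 660.64 = 191.63 kg/min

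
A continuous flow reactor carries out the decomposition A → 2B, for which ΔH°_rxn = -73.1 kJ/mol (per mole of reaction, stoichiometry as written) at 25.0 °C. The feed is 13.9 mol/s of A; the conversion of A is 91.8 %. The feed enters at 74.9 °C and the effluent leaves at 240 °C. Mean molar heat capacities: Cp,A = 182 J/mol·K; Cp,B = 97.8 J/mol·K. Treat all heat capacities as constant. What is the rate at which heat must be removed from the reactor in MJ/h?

Extent of reaction ξ = 0.918 × 13.9 = 12.76 mol/s
Reaction term: ξ·ΔH°_rxn = 12.76 × -73.1 = -932.77 kJ/s
Sensible, feed 74.9→25 °C: -126.24 kJ/s
Outlet flows (mol/s): A 1.1398, B 25.52
Sensible, products 25→240 °C: 581.22 kJ/s
Q = ΔH = -477.79 kJ/s = -477.79 kW
Heat removed = 1720 MJ/h

Q_out = 1720 MJ/h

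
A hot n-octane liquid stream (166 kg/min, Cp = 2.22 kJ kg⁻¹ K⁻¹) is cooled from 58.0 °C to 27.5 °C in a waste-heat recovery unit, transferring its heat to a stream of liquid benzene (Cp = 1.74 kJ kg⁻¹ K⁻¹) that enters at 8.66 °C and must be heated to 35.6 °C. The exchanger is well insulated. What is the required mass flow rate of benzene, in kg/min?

ṁ_c = 240 kg/min

Heat released by hot stream: Q = 166 × 2.22 × (58.0 − 27.5) = 11240 kJ/min
Energy balance on cold side (adiabatic exchanger): Q = ṁ_c·Cp_c·(T_c,out − T_c,in)
ṁ_c = 11240 / [1.74 × (35.6 − 8.66)] = 239.78 kg/min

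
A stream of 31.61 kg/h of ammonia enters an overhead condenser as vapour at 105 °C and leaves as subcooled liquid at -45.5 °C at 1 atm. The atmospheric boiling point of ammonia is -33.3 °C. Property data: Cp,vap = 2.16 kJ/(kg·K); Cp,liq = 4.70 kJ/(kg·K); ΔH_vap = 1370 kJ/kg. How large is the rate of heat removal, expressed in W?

vapour 105→-33.3 °C: -298.73 kJ/kg
condensation at -33.3 °C: -1370 kJ/kg
liquid -33.3→-45.5 °C: -57.34 kJ/kg
Δh = -298.73 + -1370 + -57.34 = -1726.1 kJ/kg
Q = ṁ·Δh = 31.61 kg/h × -1726.1 kJ/kg = -54561 kJ/h
|Q| = 15.156 kW = 15156 W

Q_c = 15200 W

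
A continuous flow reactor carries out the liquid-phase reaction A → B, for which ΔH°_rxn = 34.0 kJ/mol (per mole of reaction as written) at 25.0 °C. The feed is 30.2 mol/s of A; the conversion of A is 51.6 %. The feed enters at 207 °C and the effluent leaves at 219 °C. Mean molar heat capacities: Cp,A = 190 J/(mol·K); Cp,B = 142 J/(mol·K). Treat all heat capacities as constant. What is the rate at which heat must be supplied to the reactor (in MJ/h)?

Q_in = 1630 MJ/h

Extent of reaction ξ = 0.516 × 30.2 = 15.583 mol/s
Reaction term: ξ·ΔH°_rxn = 15.583 × 34.0 = 529.83 kJ/s
Sensible, feed 207→25 °C: -1044.3 kJ/s
Outlet flows (mol/s): A 14.617, B 15.583
Sensible, products 25→219 °C: 968.06 kJ/s
Q = ΔH = 453.57 kJ/s = 453.57 kW
Heat supplied = 1632.9 MJ/h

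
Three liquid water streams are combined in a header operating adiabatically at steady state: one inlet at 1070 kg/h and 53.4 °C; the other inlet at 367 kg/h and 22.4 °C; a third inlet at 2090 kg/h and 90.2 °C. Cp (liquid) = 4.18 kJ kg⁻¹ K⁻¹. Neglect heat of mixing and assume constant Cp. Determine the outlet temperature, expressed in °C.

Adiabatic, steady state ⇒ Σ ṁᵢCp,ᵢ(T_out − Tᵢ) = 0
Σ ṁᵢCp,ᵢTᵢ = 1070×4.18×53.4 + 367×4.18×22.4 + 2090×4.18×90.2 = 1.0612e+06
Σ ṁᵢCp,ᵢ = 1070×4.18 + 367×4.18 + 2090×4.18 = 14743
T_out = 1.0612e+06 / 14743 = 71.981 °C

T_out = 72.0 °C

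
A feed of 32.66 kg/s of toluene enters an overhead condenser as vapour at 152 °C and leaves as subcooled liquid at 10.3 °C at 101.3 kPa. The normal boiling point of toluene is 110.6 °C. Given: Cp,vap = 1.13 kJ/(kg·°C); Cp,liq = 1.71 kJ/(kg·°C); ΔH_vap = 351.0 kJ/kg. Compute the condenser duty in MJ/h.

Q_c = 66900 MJ/h

vapour 152→110.6 °C: -46.782 kJ/kg
condensation at 110.6 °C: -351 kJ/kg
liquid 110.6→10.3 °C: -171.51 kJ/kg
Δh = -46.782 + -351 + -171.51 = -569.29 kJ/kg
Q = ṁ·Δh = 32.66 kg/s × -569.29 kJ/kg = -18593 kJ/s
|Q| = 18593 kW = 66935 MJ/h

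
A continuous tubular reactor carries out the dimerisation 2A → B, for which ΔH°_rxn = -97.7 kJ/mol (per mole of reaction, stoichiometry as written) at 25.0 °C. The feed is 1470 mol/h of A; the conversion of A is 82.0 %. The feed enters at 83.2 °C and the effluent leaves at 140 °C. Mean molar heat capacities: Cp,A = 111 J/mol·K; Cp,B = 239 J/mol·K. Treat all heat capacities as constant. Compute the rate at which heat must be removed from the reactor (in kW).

Q_out = 13.5 kW

Extent of reaction ξ = 0.820 × 1470 / 2 = 602.7 mol/h
Reaction term: ξ·ΔH°_rxn = 602.7 × -97.7 = -58884 kJ/h
Sensible, feed 83.2→25 °C: -9496.5 kJ/h
Outlet flows (mol/h): A 264.6, B 602.7
Sensible, products 25→140 °C: 19943 kJ/h
Q = ΔH = -48437 kJ/h = -13.455 kW
Heat removed = 13.455 kW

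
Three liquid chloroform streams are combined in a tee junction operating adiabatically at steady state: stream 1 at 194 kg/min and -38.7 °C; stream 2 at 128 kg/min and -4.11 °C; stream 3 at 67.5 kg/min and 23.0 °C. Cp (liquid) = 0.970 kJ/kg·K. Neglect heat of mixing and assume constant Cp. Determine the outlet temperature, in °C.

No heat crosses the boundary, so H_out = H_in.
T_out = Σ ṁᵢCp,ᵢTᵢ / Σ ṁᵢCp,ᵢ
      = -6286.9 / 377.81 = -16.64 °C

T_out = -16.6 °C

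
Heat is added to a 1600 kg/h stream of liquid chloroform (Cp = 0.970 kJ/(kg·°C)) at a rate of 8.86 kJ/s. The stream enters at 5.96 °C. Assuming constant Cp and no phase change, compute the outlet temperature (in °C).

T_out = 26.5 °C

Q = 8.86 kJ/s = 31896 kJ/h
ΔT = Q/(ṁ·Cp) = 31896/(1600×0.970) = 20.552 K
T_out = 5.96 + 20.552 = 26.512 °C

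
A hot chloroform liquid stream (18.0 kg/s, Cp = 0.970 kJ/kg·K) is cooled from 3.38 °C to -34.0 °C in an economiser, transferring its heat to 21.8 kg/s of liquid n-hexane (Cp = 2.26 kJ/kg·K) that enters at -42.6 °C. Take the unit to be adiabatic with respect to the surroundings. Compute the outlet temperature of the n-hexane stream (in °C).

T_c,out = -29.4 °C

Heat released by hot stream: Q = 18.0 × 0.970 × (3.38 − -34.0) = 652.65 kJ/s
Energy balance on cold side (adiabatic exchanger): Q = ṁ_c·Cp_c·(T_c,out − T_c,in)
T_c,out = -42.6 + 652.65/(21.8 × 2.26) = -29.353 °C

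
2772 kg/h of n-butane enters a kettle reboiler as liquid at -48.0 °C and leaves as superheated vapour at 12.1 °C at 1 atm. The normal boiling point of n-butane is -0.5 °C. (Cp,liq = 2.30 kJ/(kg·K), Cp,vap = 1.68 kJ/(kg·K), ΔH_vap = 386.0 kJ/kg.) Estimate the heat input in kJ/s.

liquid -48.0→-0.5 °C: 109.25 kJ/kg
vaporisation at -0.5 °C: 386 kJ/kg
vapour -0.5→12.1 °C: 21.168 kJ/kg
Δh = 109.25 + 386 + 21.168 = 516.42 kJ/kg
Q = ṁ·Δh = 2772 kg/h × 516.42 kJ/kg = 1.4315e+06 kJ/h
|Q| = 397.64 kW

Q = 398 kJ/s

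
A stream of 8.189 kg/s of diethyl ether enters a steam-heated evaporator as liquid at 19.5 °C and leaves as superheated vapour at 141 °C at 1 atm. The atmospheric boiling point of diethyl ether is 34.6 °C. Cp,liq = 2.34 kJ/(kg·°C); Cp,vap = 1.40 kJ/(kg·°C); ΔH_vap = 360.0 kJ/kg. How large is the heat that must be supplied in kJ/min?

liquid 19.5→34.6 °C: 35.334 kJ/kg
vaporisation at 34.6 °C: 360 kJ/kg
vapour 34.6→141 °C: 148.96 kJ/kg
Δh = 35.334 + 360 + 148.96 = 544.29 kJ/kg
Q = ṁ·Δh = 8.189 kg/s × 544.29 kJ/kg = 4457.2 kJ/s
|Q| = 4457.2 kW = 267430 kJ/min

Q = 267000 kJ/min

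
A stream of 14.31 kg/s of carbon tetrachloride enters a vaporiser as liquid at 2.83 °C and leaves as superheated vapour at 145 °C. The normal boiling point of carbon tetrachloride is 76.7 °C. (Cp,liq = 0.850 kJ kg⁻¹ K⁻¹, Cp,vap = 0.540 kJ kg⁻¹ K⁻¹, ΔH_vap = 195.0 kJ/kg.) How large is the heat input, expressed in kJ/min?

Q = 253000 kJ/min

liquid 2.83→76.7 °C: 62.79 kJ/kg
vaporisation at 76.7 °C: 195 kJ/kg
vapour 76.7→145 °C: 36.882 kJ/kg
Δh = 62.79 + 195 + 36.882 = 294.67 kJ/kg
Q = ṁ·Δh = 14.31 kg/s × 294.67 kJ/kg = 4216.7 kJ/s
|Q| = 4216.7 kW = 253000 kJ/min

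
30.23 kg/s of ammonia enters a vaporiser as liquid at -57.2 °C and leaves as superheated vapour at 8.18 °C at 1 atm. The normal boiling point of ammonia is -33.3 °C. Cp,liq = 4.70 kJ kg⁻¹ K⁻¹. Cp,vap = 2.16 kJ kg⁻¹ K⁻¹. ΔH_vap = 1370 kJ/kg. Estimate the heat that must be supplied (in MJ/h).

Q = 171000 MJ/h

liquid -57.2→-33.3 °C: 112.33 kJ/kg
vaporisation at -33.3 °C: 1370 kJ/kg
vapour -33.3→8.18 °C: 89.597 kJ/kg
Δh = 112.33 + 1370 + 89.597 = 1571.9 kJ/kg
Q = ṁ·Δh = 30.23 kg/s × 1571.9 kJ/kg = 47519 kJ/s
|Q| = 47519 kW = 171070 MJ/h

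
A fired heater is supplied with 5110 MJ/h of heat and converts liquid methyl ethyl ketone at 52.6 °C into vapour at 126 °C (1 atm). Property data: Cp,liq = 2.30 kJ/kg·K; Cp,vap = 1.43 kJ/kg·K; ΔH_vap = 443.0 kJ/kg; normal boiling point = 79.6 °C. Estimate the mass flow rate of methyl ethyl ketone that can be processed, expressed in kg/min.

ṁ = 149 kg/min

Δh = 2.30×(79.6−52.6) + 443.0 + 1.43×(126−79.6) = 571.45 kJ/kg
Q = 5110 MJ/h = 1419.4 kJ/s = 85167 kJ/min
ṁ = Q/Δh = 85167 / 571.45 = 149.04 kg/min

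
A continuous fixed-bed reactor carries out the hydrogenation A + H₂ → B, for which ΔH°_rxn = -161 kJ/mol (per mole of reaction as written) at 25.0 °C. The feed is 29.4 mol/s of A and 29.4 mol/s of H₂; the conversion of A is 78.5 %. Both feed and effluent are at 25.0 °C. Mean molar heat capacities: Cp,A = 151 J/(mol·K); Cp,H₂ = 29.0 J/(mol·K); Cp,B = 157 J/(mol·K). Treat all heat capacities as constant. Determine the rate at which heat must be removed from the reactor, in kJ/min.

Q_out = 223000 kJ/min

Extent of reaction ξ = 0.785 × 29.4 = 23.079 mol/s
Reaction term: ξ·ΔH°_rxn = 23.079 × -161 = -3715.7 kJ/s
Q = ΔH = -3715.7 kJ/s = -3715.7 kW
Heat removed = 222940 kJ/min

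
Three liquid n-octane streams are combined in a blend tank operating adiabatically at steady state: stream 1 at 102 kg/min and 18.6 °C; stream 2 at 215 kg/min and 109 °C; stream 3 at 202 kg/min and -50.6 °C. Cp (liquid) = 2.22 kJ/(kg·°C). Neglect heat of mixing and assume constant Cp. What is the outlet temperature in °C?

Energy balance with Q = 0: Σ ṁᵢCp,ᵢ(T_out − Tᵢ) = 0
Σ ṁᵢCp,ᵢTᵢ = 102×2.22×18.6 + 215×2.22×109 + 202×2.22×-50.6 = 33546
Σ ṁᵢCp,ᵢ = 102×2.22 + 215×2.22 + 202×2.22 = 1152.2
T_out = 33546 / 1152.2 = 29.116 °C

T_out = 29.1 °C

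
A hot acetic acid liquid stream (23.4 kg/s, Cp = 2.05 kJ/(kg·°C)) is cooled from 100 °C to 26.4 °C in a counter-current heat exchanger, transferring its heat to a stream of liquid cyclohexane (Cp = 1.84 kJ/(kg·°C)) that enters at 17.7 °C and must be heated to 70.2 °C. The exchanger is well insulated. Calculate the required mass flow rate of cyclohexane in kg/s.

ṁ_c = 36.5 kg/s

Heat released by hot stream: Q = 23.4 × 2.05 × (100 − 26.4) = 3530.6 kJ/s
Energy balance on cold side (adiabatic exchanger): Q = ṁ_c·Cp_c·(T_c,out − T_c,in)
ṁ_c = 3530.6 / [1.84 × (70.2 − 17.7)] = 36.549 kg/s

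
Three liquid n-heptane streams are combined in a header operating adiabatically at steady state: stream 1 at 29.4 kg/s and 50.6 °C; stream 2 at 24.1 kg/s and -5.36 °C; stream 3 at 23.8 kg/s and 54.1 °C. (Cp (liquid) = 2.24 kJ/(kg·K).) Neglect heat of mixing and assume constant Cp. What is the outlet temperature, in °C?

No heat crosses the boundary, so H_out = H_in.
T_out = Σ ṁᵢCp,ᵢTᵢ / Σ ṁᵢCp,ᵢ
      = 5927.1 / 173.15 = 34.231 °C

T_out = 34.2 °C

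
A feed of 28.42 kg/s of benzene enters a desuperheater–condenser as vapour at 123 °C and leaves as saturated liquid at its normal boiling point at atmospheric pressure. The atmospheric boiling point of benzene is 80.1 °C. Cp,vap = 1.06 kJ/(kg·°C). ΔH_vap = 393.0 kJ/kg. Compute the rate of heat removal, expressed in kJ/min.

vapour 123→80.1 °C: -45.474 kJ/kg
condensation at 80.1 °C: -393 kJ/kg
Δh = -45.474 + -393 = -438.47 kJ/kg
Q = ṁ·Δh = 28.42 kg/s × -438.47 kJ/kg = -12461 kJ/s
|Q| = 12461 kW = 747690 kJ/min

Q_c = 748000 kJ/min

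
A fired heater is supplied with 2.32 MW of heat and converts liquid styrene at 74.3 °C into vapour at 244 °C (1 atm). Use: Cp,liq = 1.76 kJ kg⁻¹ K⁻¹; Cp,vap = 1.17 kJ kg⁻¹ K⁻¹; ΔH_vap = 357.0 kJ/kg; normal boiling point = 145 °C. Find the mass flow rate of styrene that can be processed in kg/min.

Δh = 1.76×(145−74.3) + 357.0 + 1.17×(244−145) = 597.26 kJ/kg
Q = 2.32 MW = 2320 kJ/s = 139200 kJ/min
ṁ = Q/Δh = 139200 / 597.26 = 233.06 kg/min

ṁ = 233 kg/min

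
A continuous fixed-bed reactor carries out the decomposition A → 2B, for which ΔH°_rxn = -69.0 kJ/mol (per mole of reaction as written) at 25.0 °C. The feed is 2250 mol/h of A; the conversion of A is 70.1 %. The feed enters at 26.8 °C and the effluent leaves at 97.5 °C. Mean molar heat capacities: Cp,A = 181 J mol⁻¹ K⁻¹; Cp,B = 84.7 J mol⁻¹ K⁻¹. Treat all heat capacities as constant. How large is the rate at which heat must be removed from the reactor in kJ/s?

Extent of reaction ξ = 0.701 × 2250 = 1577.2 mol/h
Reaction term: ξ·ΔH°_rxn = 1577.2 × -69.0 = -108830 kJ/h
Sensible, feed 26.8→25 °C: -733.05 kJ/h
Outlet flows (mol/h): A 672.75, B 3154.5
Sensible, products 25→97.5 °C: 28199 kJ/h
Q = ΔH = -81364 kJ/h = -22.601 kW
Heat removed = 22.601 kJ/s

Q_out = 22.6 kJ/s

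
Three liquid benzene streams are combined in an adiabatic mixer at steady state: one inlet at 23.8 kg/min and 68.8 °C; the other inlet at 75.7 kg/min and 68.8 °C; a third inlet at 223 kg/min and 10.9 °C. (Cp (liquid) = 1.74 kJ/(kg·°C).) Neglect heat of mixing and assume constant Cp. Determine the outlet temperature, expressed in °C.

T_out = 28.8 °C

Adiabatic, steady state ⇒ Σ ṁᵢCp,ᵢ(T_out − Tᵢ) = 0
T_out = Σ ṁᵢCp,ᵢTᵢ / Σ ṁᵢCp,ᵢ
      = 16141 / 561.15 = 28.764 °C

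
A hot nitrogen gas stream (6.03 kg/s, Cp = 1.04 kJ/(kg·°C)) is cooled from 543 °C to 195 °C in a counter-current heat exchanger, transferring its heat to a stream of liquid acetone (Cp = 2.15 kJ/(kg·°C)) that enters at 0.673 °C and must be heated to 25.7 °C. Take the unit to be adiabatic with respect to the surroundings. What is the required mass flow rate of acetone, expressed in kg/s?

Heat released by hot stream: Q = 6.03 × 1.04 × (543 − 195) = 2182.4 kJ/s
Energy balance on cold side (adiabatic exchanger): Q = ṁ_c·Cp_c·(T_c,out − T_c,in)
ṁ_c = 2182.4 / [2.15 × (25.7 − 0.673)] = 40.559 kg/s

ṁ_c = 40.6 kg/s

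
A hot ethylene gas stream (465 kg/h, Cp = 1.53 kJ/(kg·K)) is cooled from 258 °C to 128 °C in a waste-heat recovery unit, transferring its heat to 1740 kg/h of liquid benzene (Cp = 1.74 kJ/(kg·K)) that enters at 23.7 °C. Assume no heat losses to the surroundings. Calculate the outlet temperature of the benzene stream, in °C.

T_c,out = 54.2 °C

Heat released by hot stream: Q = 465 × 1.53 × (258 − 128) = 92488 kJ/h
Energy balance on cold side (adiabatic exchanger): Q = ṁ_c·Cp_c·(T_c,out − T_c,in)
T_c,out = 23.7 + 92488/(1740 × 1.74) = 54.248 °C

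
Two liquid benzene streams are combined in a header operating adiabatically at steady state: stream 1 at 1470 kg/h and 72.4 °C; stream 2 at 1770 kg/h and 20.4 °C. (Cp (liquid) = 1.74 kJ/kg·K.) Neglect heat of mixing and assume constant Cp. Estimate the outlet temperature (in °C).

Adiabatic, steady state ⇒ Σ ṁᵢCp,ᵢ(T_out − Tᵢ) = 0
Σ ṁᵢCp,ᵢTᵢ = 1470×1.74×72.4 + 1770×1.74×20.4 = 248010
Σ ṁᵢCp,ᵢ = 1470×1.74 + 1770×1.74 = 5637.6
T_out = 248010 / 5637.6 = 43.993 °C

T_out = 44.0 °C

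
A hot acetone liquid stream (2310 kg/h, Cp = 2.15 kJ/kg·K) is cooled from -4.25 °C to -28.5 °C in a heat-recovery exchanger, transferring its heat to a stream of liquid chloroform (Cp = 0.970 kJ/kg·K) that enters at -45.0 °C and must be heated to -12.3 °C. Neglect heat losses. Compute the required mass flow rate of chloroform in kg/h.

ṁ_c = 3800 kg/h

Heat released by hot stream: Q = 2310 × 2.15 × (-4.25 − -28.5) = 120440 kJ/h
Energy balance on cold side (adiabatic exchanger): Q = ṁ_c·Cp_c·(T_c,out − T_c,in)
ṁ_c = 120440 / [0.970 × (-12.3 − -45.0)] = 3797 kg/h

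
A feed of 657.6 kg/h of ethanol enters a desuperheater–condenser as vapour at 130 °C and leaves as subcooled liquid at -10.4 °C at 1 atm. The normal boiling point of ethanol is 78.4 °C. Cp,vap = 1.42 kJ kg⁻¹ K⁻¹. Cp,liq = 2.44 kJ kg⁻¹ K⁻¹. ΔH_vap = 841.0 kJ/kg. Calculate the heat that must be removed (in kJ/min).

vapour 130→78.4 °C: -73.272 kJ/kg
condensation at 78.4 °C: -841 kJ/kg
liquid 78.4→-10.4 °C: -216.67 kJ/kg
Δh = -73.272 + -841 + -216.67 = -1130.9 kJ/kg
Q = ṁ·Δh = 657.6 kg/h × -1130.9 kJ/kg = -743710 kJ/h
|Q| = 206.59 kW = 12395 kJ/min

Q_c = 12400 kJ/min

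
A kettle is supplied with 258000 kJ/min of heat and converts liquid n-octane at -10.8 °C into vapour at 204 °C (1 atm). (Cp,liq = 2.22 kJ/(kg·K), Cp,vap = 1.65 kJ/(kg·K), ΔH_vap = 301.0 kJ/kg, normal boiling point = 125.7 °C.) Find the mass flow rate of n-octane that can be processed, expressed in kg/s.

ṁ = 5.86 kg/s

Δh = 2.22×(125.7−-10.8) + 301.0 + 1.65×(204−125.7) = 733.22 kJ/kg
Q = 258000 kJ/min = 4300 kJ/s = 4300 kJ/s
ṁ = Q/Δh = 4300 / 733.22 = 5.8645 kg/s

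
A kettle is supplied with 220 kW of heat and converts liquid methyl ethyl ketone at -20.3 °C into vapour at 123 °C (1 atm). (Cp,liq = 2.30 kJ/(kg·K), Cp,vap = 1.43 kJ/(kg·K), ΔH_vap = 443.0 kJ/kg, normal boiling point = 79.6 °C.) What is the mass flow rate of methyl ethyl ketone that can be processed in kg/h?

ṁ = 1080 kg/h

Δh = 2.30×(79.6−-20.3) + 443.0 + 1.43×(123−79.6) = 734.83 kJ/kg
Q = 220 kW = 220 kJ/s = 792000 kJ/h
ṁ = Q/Δh = 792000 / 734.83 = 1077.8 kg/h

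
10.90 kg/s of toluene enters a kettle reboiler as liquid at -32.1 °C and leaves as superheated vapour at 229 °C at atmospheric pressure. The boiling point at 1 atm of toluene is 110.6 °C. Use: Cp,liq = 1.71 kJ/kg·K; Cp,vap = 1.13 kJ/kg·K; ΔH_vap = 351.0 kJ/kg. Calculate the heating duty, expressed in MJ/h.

liquid -32.1→110.6 °C: 244.02 kJ/kg
vaporisation at 110.6 °C: 351 kJ/kg
vapour 110.6→229 °C: 133.79 kJ/kg
Δh = 244.02 + 351 + 133.79 = 728.81 kJ/kg
Q = ṁ·Δh = 10.90 kg/s × 728.81 kJ/kg = 7944 kJ/s
|Q| = 7944 kW = 28598 MJ/h

Q = 28600 MJ/h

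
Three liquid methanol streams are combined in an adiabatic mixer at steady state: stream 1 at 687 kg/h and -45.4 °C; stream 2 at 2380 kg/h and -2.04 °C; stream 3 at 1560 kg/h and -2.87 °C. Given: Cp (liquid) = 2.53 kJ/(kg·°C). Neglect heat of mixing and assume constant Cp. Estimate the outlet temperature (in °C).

Energy balance with Q = 0: Σ ṁᵢCp,ᵢ(T_out − Tᵢ) = 0
T_out = Σ ṁᵢCp,ᵢTᵢ / Σ ṁᵢCp,ᵢ
      = -102520 / 11706 = -8.7578 °C

T_out = -8.76 °C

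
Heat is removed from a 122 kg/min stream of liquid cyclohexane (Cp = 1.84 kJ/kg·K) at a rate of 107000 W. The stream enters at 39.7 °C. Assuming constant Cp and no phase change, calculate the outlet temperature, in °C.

Q = 107000 W = 6420 kJ/min
ΔT = Q/(ṁ·Cp) = 6420/(122×1.84) = 28.599 K
T_out = 39.7 − 28.599 = 11.101 °C

T_out = 11.1 °C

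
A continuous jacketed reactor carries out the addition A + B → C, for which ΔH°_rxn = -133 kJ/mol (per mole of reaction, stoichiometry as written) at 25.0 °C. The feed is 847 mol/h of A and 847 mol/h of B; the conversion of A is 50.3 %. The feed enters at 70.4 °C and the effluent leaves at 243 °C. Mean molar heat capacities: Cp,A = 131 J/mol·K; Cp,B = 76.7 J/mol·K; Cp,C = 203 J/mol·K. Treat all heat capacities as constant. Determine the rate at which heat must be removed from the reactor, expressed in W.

Q_out = 7430 W

Extent of reaction ξ = 0.503 × 847 = 426.04 mol/h
Reaction term: ξ·ΔH°_rxn = 426.04 × -133 = -56663 kJ/h
Sensible, feed 70.4→25 °C: -7986.9 kJ/h
Outlet flows (mol/h): A 420.96, B 420.96, C 426.04
Sensible, products 25→243 °C: 37914 kJ/h
Q = ΔH = -26736 kJ/h = -7.4266 kW
Heat removed = 7426.6 W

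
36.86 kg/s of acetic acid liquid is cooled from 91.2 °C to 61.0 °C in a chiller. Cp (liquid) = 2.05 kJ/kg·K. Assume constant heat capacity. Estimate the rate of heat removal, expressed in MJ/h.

Q_c = 8220 MJ/h

Q = ṁ·Cp·ΔT = 36.86 × 2.05 × (61.0 − 91.2) = -2282 kJ/s
Cooling duty = 8215.2 MJ/h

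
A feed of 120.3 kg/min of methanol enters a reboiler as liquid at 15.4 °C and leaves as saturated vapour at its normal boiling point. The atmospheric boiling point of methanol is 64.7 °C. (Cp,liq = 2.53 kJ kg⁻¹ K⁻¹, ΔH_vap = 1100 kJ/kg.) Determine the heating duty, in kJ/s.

Q = 2460 kJ/s

liquid 15.4→64.7 °C: 124.73 kJ/kg
vaporisation at 64.7 °C: 1100 kJ/kg
Δh = 124.73 + 1100 = 1224.7 kJ/kg
Q = ṁ·Δh = 120.3 kg/min × 1224.7 kJ/kg = 147330 kJ/min
|Q| = 2455.6 kW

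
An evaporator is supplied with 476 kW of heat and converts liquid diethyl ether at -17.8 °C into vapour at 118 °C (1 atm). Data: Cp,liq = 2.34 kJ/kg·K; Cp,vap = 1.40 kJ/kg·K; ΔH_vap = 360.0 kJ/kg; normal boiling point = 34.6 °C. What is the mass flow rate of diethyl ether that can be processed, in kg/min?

ṁ = 47.6 kg/min

Δh = 2.34×(34.6−-17.8) + 360.0 + 1.40×(118−34.6) = 599.38 kJ/kg
Q = 476 kW = 476 kJ/s = 28560 kJ/min
ṁ = Q/Δh = 28560 / 599.38 = 47.65 kg/min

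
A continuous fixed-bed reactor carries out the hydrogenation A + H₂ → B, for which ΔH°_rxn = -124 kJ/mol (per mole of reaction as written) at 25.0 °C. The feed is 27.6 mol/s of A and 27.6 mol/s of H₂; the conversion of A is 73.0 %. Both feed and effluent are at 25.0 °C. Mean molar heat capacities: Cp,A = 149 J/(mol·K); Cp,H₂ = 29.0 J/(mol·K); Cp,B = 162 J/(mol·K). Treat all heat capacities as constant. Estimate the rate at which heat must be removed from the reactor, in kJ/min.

Extent of reaction ξ = 0.730 × 27.6 = 20.148 mol/s
Reaction term: ξ·ΔH°_rxn = 20.148 × -124 = -2498.4 kJ/s
Q = ΔH = -2498.4 kJ/s = -2498.4 kW
Heat removed = 149900 kJ/min

Q_out = 150000 kJ/min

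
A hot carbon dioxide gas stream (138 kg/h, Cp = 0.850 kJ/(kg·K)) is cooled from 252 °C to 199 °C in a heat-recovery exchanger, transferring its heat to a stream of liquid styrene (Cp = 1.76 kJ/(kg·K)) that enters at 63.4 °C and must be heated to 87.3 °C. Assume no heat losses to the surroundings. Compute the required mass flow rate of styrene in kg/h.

Heat released by hot stream: Q = 138 × 0.850 × (252 − 199) = 6216.9 kJ/h
Energy balance on cold side (adiabatic exchanger): Q = ṁ_c·Cp_c·(T_c,out − T_c,in)
ṁ_c = 6216.9 / [1.76 × (87.3 − 63.4)] = 147.8 kg/h

ṁ_c = 148 kg/h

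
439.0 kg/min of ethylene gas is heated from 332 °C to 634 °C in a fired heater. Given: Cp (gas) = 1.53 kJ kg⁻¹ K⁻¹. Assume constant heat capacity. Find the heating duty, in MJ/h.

Q = ṁ·Cp·ΔT = 439.0 × 1.53 × (634 − 332) = 202840 kJ/min
Converting: 202840 / 60 s = 3380.7 kW
Heating duty = 12171 MJ/h

Q = 12200 MJ/h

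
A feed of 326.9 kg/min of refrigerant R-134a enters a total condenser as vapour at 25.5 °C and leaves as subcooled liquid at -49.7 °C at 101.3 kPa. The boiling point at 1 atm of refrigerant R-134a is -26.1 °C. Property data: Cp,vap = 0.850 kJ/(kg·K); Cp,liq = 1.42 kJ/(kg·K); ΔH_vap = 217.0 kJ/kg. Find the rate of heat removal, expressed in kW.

Q_c = 1600 kW

vapour 25.5→-26.1 °C: -43.86 kJ/kg
condensation at -26.1 °C: -217 kJ/kg
liquid -26.1→-49.7 °C: -33.512 kJ/kg
Δh = -43.86 + -217 + -33.512 = -294.37 kJ/kg
Q = ṁ·Δh = 326.9 kg/min × -294.37 kJ/kg = -96230 kJ/min
|Q| = 1603.8 kW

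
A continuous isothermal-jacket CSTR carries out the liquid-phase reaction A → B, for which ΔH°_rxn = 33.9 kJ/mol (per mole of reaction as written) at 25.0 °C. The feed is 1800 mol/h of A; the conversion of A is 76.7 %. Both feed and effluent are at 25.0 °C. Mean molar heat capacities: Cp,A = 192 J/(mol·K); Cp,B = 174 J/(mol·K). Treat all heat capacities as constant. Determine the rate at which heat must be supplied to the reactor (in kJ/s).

Q_in = 13.0 kJ/s

Extent of reaction ξ = 0.767 × 1800 = 1380.6 mol/h
Reaction term: ξ·ΔH°_rxn = 1380.6 × 33.9 = 46802 kJ/h
Q = ΔH = 46802 kJ/h = 13.001 kW
Heat supplied = 13.001 kJ/s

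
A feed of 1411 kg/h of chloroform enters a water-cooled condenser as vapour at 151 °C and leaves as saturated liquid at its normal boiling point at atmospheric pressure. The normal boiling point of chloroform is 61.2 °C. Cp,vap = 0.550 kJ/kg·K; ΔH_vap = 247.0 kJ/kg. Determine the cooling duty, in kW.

Q_c = 116 kW

vapour 151→61.2 °C: -49.39 kJ/kg
condensation at 61.2 °C: -247 kJ/kg
Δh = -49.39 + -247 = -296.39 kJ/kg
Q = ṁ·Δh = 1411 kg/h × -296.39 kJ/kg = -418210 kJ/h
|Q| = 116.17 kW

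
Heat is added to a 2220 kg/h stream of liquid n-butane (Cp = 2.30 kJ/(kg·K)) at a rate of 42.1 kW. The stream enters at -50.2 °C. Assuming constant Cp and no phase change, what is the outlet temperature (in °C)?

T_out = -20.5 °C

Q = 42.1 kW = 151560 kJ/h
ΔT = Q/(ṁ·Cp) = 151560/(2220×2.30) = 29.683 K
T_out = -50.2 + 29.683 = -20.517 °C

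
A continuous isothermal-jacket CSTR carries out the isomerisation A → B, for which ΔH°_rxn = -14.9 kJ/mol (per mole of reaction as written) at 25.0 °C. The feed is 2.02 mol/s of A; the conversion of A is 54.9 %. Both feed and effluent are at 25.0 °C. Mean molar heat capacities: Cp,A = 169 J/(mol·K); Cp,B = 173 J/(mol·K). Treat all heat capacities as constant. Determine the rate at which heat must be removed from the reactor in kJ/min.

Extent of reaction ξ = 0.549 × 2.02 = 1.109 mol/s
Reaction term: ξ·ΔH°_rxn = 1.109 × -14.9 = -16.524 kJ/s
Q = ΔH = -16.524 kJ/s = -16.524 kW
Heat removed = 991.43 kJ/min

Q_out = 991 kJ/min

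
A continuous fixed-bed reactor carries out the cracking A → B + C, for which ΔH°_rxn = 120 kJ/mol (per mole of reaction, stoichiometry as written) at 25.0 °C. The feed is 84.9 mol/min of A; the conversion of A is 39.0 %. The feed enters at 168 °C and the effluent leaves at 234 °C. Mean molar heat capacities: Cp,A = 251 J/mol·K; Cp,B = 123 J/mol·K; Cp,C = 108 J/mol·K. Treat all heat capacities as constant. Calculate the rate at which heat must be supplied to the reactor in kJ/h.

Q_in = 314000 kJ/h

Extent of reaction ξ = 0.390 × 84.9 = 33.111 mol/min
Reaction term: ξ·ΔH°_rxn = 33.111 × 120 = 3973.3 kJ/min
Sensible, feed 168→25 °C: -3047.3 kJ/min
Outlet flows (mol/min): A 51.789, B 33.111, C 33.111
Sensible, products 25→234 °C: 4315.4 kJ/min
Q = ΔH = 5241.4 kJ/min = 87.356 kW
Heat supplied = 314480 kJ/h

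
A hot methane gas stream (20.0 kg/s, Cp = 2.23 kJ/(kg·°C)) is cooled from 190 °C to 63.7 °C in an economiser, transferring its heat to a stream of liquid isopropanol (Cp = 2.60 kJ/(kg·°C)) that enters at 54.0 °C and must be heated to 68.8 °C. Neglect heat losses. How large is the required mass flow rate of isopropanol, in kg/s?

ṁ_c = 146 kg/s

Heat released by hot stream: Q = 20.0 × 2.23 × (190 − 63.7) = 5633 kJ/s
Energy balance on cold side (adiabatic exchanger): Q = ṁ_c·Cp_c·(T_c,out − T_c,in)
ṁ_c = 5633 / [2.60 × (68.8 − 54.0)] = 146.39 kg/s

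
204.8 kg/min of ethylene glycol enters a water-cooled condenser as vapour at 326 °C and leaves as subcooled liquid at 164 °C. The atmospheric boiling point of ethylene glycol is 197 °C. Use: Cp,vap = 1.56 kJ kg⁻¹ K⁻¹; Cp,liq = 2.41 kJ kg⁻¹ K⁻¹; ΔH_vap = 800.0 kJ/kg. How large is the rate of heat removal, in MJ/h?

vapour 326→197 °C: -201.24 kJ/kg
condensation at 197 °C: -800 kJ/kg
liquid 197→164 °C: -79.53 kJ/kg
Δh = -201.24 + -800 + -79.53 = -1080.8 kJ/kg
Q = ṁ·Δh = 204.8 kg/min × -1080.8 kJ/kg = -221340 kJ/min
|Q| = 3689 kW = 13281 MJ/h

Q_c = 13300 MJ/h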